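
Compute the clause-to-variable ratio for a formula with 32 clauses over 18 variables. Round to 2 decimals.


Clause-to-variable ratio = clauses / variables.
32 / 18 = 1.78.

1.78


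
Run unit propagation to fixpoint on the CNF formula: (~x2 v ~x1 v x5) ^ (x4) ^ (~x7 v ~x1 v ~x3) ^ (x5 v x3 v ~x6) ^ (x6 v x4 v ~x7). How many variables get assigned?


Unit propagation repeatedly assigns the literal in any unit clause, then simplifies.
Assignments in order: x4 = T.
No further unit clauses remain.
Total variables assigned = 1.

1


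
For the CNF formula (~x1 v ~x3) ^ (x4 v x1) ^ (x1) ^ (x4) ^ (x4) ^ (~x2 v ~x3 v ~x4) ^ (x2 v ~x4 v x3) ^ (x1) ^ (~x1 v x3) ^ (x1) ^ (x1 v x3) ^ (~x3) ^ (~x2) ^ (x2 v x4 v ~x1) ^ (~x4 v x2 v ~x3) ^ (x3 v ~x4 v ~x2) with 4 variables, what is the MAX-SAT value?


Enumerate all 16 truth assignments.
For each, count how many of the 16 clauses are satisfied.
The formula is not fully satisfiable, so the maximum is below 16.
Maximum simultaneously satisfiable clauses = 14.

14


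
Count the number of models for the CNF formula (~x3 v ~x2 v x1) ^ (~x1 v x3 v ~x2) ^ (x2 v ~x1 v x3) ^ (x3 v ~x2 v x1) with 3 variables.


Enumerate all 8 truth assignments over 3 variables.
Test each against every clause.
Satisfying assignments found: 4.

4


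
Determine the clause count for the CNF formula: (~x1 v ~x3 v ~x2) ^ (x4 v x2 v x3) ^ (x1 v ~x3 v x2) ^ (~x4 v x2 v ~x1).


Each group enclosed in parentheses joined by ^ is one clause.
Counting the conjuncts: 4 clauses.

4


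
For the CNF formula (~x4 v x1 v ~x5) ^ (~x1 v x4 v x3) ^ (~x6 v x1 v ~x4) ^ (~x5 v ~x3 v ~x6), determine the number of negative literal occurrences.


Scan each clause for negated literals.
Clause 1: 2 negative; Clause 2: 1 negative; Clause 3: 2 negative; Clause 4: 3 negative.
Total negative literal occurrences = 8.

8


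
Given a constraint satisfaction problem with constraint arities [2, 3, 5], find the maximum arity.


The arities are: 2, 3, 5.
Scan for the maximum value.
Maximum arity = 5.

5


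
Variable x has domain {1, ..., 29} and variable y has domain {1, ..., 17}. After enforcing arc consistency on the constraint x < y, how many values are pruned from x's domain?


For the constraint x < y, x needs a supporting value in y's domain.
x can be at most 16 (one less than y's maximum).
Valid x values from domain: 16 out of 29.
Pruned = 29 - 16 = 13.

13


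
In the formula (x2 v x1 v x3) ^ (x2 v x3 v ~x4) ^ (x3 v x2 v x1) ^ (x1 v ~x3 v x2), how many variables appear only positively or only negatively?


A pure literal appears in only one polarity across all clauses.
Pure literals: x1 (positive only), x2 (positive only), x4 (negative only).
Count = 3.

3


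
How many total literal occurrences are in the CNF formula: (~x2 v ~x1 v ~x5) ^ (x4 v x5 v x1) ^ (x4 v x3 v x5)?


Clause lengths: 3, 3, 3.
Sum = 3 + 3 + 3 = 9.

9


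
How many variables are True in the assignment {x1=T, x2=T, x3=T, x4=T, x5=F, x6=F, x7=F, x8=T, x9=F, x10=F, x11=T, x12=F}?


The weight is the number of variables assigned True.
True variables: x1, x2, x3, x4, x8, x11.
Weight = 6.

6


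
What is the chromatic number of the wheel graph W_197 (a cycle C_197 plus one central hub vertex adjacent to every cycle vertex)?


W_197 consists of the cycle C_197 together with a hub vertex adjacent to every cycle vertex.
The cycle C_197 needs 3 colors (odd cycle -> 3).
The hub is adjacent to every cycle vertex, so it must receive a new color distinct from all of them.
Chromatic number = 3 + 1 = 4.

4


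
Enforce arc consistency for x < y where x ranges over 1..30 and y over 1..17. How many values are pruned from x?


For the constraint x < y, x needs a supporting value in y's domain.
x can be at most 16 (one less than y's maximum).
Valid x values from domain: 16 out of 30.
Pruned = 30 - 16 = 14.

14


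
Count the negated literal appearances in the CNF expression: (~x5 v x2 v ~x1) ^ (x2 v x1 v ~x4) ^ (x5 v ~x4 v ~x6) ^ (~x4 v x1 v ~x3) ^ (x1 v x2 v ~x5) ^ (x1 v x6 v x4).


Scan each clause for negated literals.
Clause 1: 2 negative; Clause 2: 1 negative; Clause 3: 2 negative; Clause 4: 2 negative; Clause 5: 1 negative; Clause 6: 0 negative.
Total negative literal occurrences = 8.

8


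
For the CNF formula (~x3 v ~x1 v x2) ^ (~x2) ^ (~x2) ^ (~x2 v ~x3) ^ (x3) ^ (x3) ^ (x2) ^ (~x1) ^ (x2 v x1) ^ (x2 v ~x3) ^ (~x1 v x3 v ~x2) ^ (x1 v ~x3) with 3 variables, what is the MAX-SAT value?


Enumerate all 8 truth assignments.
For each, count how many of the 12 clauses are satisfied.
The formula is not fully satisfiable, so the maximum is below 12.
Maximum simultaneously satisfiable clauses = 8.

8


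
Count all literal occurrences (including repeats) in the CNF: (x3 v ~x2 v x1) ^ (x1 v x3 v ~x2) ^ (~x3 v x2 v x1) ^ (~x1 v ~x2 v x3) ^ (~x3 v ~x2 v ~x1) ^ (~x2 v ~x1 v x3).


Clause lengths: 3, 3, 3, 3, 3, 3.
Sum = 3 + 3 + 3 + 3 + 3 + 3 = 18.

18


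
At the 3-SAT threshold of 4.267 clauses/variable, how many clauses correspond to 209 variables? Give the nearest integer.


The 3-SAT phase transition occurs at approximately 4.267 clauses per variable.
m = 4.267 * 209 = 891.803.
Rounded to nearest integer: 892.

892


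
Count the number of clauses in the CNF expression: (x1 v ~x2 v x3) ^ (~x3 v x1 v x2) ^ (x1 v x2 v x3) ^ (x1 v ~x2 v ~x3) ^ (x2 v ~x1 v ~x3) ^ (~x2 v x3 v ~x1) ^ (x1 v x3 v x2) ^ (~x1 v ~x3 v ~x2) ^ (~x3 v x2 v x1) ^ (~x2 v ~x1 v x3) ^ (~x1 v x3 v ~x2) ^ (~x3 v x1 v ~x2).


Each group enclosed in parentheses joined by ^ is one clause.
Counting the conjuncts: 12 clauses.

12


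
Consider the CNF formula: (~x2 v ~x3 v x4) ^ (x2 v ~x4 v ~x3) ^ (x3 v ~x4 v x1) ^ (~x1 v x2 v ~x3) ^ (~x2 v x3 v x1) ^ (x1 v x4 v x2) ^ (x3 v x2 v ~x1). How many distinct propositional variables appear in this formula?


Identify each distinct variable in the formula.
Variables found: x1, x2, x3, x4.
Total distinct variables = 4.

4


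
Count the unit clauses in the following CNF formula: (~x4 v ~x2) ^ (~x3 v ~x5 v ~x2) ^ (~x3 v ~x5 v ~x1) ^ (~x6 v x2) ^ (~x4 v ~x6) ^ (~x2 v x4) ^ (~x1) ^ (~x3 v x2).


A unit clause contains exactly one literal.
Unit clauses found: (~x1).
Count = 1.

1


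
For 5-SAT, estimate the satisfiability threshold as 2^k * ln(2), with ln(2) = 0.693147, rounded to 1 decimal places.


Using the asymptotic formula: threshold ~ 2^k * ln(2).
2^5 = 32.
32 * 0.693147 = 22.2.

22.2


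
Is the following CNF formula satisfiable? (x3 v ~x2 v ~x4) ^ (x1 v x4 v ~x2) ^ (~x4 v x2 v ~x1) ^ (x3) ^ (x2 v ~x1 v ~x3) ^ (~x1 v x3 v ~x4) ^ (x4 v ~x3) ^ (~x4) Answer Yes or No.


Check all 16 possible truth assignments.
Number of satisfying assignments found: 0.
The formula is unsatisfiable.

No


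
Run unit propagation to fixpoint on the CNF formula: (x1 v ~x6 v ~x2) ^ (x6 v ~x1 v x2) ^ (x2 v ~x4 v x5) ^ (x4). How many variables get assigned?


Unit propagation repeatedly assigns the literal in any unit clause, then simplifies.
Assignments in order: x4 = T.
No further unit clauses remain.
Total variables assigned = 1.

1


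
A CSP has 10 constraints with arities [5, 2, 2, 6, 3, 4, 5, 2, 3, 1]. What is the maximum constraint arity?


The arities are: 5, 2, 2, 6, 3, 4, 5, 2, 3, 1.
Scan for the maximum value.
Maximum arity = 6.

6


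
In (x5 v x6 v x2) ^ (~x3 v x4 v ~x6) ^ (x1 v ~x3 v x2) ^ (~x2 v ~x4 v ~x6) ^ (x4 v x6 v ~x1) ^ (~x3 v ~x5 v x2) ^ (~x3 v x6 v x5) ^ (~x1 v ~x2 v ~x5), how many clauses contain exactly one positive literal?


A definite clause has exactly one positive literal.
Clause 1: 3 positive -> not definite
Clause 2: 1 positive -> definite
Clause 3: 2 positive -> not definite
Clause 4: 0 positive -> not definite
Clause 5: 2 positive -> not definite
Clause 6: 1 positive -> definite
Clause 7: 2 positive -> not definite
Clause 8: 0 positive -> not definite
Definite clause count = 2.

2


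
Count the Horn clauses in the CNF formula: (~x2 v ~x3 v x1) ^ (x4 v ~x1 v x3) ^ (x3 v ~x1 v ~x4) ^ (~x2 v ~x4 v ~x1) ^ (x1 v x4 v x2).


A Horn clause has at most one positive literal.
Clause 1: 1 positive lit(s) -> Horn
Clause 2: 2 positive lit(s) -> not Horn
Clause 3: 1 positive lit(s) -> Horn
Clause 4: 0 positive lit(s) -> Horn
Clause 5: 3 positive lit(s) -> not Horn
Total Horn clauses = 3.

3


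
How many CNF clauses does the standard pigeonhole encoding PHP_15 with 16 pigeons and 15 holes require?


The PHP encoding has two parts:
1) At-least-one-hole clauses: 16 (one per pigeon, each with 15 literals).
2) At-most-one-pigeon-per-hole clauses: 15 holes * C(16,2) = 15 * 120 = 1800.
Total clauses = 16 + 1800 = 1816.

1816


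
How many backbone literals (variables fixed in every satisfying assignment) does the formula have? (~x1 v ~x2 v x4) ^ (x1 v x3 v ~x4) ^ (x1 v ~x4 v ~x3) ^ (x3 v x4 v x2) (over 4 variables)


Find all satisfying assignments: 8 model(s).
Check which variables have the same value in every model.
No variable is fixed across all models.
Backbone size = 0.

0


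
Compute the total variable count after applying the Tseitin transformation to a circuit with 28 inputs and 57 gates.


The Tseitin transformation introduces one auxiliary variable per gate.
Total variables = inputs + gates = 28 + 57 = 85.

85


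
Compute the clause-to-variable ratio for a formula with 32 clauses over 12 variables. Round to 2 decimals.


Clause-to-variable ratio = clauses / variables.
32 / 12 = 2.67.

2.67


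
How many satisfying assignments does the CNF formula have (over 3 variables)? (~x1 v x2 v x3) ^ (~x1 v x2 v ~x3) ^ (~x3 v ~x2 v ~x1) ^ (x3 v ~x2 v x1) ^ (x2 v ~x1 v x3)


Enumerate all 8 truth assignments over 3 variables.
Test each against every clause.
Satisfying assignments found: 4.

4


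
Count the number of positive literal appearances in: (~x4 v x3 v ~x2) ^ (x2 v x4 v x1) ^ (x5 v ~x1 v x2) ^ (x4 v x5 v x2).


Scan each clause for unnegated literals.
Clause 1: 1 positive; Clause 2: 3 positive; Clause 3: 2 positive; Clause 4: 3 positive.
Total positive literal occurrences = 9.

9


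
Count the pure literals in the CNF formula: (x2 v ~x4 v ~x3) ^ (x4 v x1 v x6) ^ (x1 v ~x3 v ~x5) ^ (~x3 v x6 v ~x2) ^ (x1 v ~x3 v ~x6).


A pure literal appears in only one polarity across all clauses.
Pure literals: x1 (positive only), x3 (negative only), x5 (negative only).
Count = 3.

3


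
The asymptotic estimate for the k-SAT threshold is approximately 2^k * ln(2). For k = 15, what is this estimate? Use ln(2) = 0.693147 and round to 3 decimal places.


Using the asymptotic formula: threshold ~ 2^k * ln(2).
2^15 = 32768.
32768 * 0.693147 = 22713.041.

22713.041


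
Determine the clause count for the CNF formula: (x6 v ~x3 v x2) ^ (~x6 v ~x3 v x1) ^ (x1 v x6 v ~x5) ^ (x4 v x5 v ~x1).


Each group enclosed in parentheses joined by ^ is one clause.
Counting the conjuncts: 4 clauses.

4


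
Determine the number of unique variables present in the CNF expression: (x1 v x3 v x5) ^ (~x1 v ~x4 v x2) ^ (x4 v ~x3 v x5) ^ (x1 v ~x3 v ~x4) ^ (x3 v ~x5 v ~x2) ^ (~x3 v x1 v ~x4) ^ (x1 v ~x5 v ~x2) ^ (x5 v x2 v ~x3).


Identify each distinct variable in the formula.
Variables found: x1, x2, x3, x4, x5.
Total distinct variables = 5.

5


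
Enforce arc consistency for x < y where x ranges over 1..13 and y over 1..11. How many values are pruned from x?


For the constraint x < y, x needs a supporting value in y's domain.
x can be at most 10 (one less than y's maximum).
Valid x values from domain: 10 out of 13.
Pruned = 13 - 10 = 3.

3


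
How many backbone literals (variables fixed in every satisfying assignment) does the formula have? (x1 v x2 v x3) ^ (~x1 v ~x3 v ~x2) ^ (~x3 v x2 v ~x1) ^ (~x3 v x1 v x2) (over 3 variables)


Find all satisfying assignments: 4 model(s).
Check which variables have the same value in every model.
No variable is fixed across all models.
Backbone size = 0.

0


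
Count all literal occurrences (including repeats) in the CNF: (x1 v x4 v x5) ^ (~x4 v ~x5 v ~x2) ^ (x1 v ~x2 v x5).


Clause lengths: 3, 3, 3.
Sum = 3 + 3 + 3 = 9.

9


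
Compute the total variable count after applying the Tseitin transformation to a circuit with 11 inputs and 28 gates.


The Tseitin transformation introduces one auxiliary variable per gate.
Total variables = inputs + gates = 11 + 28 = 39.

39


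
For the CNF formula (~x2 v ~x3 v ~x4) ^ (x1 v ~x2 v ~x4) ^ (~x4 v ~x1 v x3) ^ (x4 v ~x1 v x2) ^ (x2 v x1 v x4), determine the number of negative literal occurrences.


Scan each clause for negated literals.
Clause 1: 3 negative; Clause 2: 2 negative; Clause 3: 2 negative; Clause 4: 1 negative; Clause 5: 0 negative.
Total negative literal occurrences = 8.

8


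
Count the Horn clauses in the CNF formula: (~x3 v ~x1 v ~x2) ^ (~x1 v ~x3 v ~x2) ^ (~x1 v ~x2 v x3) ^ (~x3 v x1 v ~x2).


A Horn clause has at most one positive literal.
Clause 1: 0 positive lit(s) -> Horn
Clause 2: 0 positive lit(s) -> Horn
Clause 3: 1 positive lit(s) -> Horn
Clause 4: 1 positive lit(s) -> Horn
Total Horn clauses = 4.

4


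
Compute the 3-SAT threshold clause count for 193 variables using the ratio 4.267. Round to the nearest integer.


The 3-SAT phase transition occurs at approximately 4.267 clauses per variable.
m = 4.267 * 193 = 823.531.
Rounded to nearest integer: 824.

824


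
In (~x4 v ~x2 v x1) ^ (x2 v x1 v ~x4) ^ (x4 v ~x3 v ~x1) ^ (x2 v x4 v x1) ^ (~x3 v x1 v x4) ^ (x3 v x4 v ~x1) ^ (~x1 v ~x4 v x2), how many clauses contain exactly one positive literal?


A definite clause has exactly one positive literal.
Clause 1: 1 positive -> definite
Clause 2: 2 positive -> not definite
Clause 3: 1 positive -> definite
Clause 4: 3 positive -> not definite
Clause 5: 2 positive -> not definite
Clause 6: 2 positive -> not definite
Clause 7: 1 positive -> definite
Definite clause count = 3.

3


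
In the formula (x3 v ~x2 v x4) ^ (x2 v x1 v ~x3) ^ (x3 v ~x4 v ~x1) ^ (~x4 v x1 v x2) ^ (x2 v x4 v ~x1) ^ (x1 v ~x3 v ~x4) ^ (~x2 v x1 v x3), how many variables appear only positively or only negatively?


A pure literal appears in only one polarity across all clauses.
No pure literals found.
Count = 0.

0


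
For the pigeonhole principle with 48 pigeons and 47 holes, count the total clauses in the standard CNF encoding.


The PHP encoding has two parts:
1) At-least-one-hole clauses: 48 (one per pigeon, each with 47 literals).
2) At-most-one-pigeon-per-hole clauses: 47 holes * C(48,2) = 47 * 1128 = 53016.
Total clauses = 48 + 53016 = 53064.

53064


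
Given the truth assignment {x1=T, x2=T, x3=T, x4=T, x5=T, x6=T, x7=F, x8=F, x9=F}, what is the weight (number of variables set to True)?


The weight is the number of variables assigned True.
True variables: x1, x2, x3, x4, x5, x6.
Weight = 6.

6


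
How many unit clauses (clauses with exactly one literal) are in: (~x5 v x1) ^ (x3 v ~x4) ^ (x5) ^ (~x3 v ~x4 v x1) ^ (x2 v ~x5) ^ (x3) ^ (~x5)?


A unit clause contains exactly one literal.
Unit clauses found: (x5), (x3), (~x5).
Count = 3.

3


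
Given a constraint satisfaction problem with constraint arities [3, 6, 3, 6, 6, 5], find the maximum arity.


The arities are: 3, 6, 3, 6, 6, 5.
Scan for the maximum value.
Maximum arity = 6.

6


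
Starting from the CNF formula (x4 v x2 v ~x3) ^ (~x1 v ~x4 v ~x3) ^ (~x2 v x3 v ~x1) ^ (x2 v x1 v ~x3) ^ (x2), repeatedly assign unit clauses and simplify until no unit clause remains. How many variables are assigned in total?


Unit propagation repeatedly assigns the literal in any unit clause, then simplifies.
Assignments in order: x2 = T.
No further unit clauses remain.
Total variables assigned = 1.

1


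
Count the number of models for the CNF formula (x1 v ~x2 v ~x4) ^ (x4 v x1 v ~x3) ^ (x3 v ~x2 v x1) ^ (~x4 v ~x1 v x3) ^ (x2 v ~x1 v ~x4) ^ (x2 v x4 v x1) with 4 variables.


Enumerate all 16 truth assignments over 4 variables.
Test each against every clause.
Satisfying assignments found: 7.

7


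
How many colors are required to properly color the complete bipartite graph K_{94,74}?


K_{94,74} is bipartite by definition: the two parts are independent sets, with every edge crossing between them.
Color all vertices in one part with color 1 and all vertices in the other part with color 2.
Since the graph has at least one edge, one color does not suffice.
Chromatic number = 2.

2


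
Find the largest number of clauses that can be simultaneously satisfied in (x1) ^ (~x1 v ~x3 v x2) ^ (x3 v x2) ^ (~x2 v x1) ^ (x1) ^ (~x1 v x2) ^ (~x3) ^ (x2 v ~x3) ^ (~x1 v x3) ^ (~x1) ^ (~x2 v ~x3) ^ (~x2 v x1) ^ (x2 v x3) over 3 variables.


Enumerate all 8 truth assignments.
For each, count how many of the 13 clauses are satisfied.
The formula is not fully satisfiable, so the maximum is below 13.
Maximum simultaneously satisfiable clauses = 11.

11


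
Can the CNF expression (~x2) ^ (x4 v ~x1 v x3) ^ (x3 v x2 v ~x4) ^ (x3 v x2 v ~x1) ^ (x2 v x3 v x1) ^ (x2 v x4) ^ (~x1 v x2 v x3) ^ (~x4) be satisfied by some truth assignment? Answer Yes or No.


Check all 16 possible truth assignments.
Number of satisfying assignments found: 0.
The formula is unsatisfiable.

No


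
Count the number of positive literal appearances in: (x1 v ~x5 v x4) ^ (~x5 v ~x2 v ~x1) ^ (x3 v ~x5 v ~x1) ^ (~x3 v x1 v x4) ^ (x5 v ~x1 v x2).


Scan each clause for unnegated literals.
Clause 1: 2 positive; Clause 2: 0 positive; Clause 3: 1 positive; Clause 4: 2 positive; Clause 5: 2 positive.
Total positive literal occurrences = 7.

7


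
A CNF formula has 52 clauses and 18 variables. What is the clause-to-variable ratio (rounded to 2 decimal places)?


Clause-to-variable ratio = clauses / variables.
52 / 18 = 2.89.

2.89


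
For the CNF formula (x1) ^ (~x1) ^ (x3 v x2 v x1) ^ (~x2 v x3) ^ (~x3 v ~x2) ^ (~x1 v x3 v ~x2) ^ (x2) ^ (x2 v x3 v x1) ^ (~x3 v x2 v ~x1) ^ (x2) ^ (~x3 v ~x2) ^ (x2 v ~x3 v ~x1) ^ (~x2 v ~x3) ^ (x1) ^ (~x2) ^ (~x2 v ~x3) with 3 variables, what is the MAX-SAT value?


Enumerate all 8 truth assignments.
For each, count how many of the 16 clauses are satisfied.
The formula is not fully satisfiable, so the maximum is below 16.
Maximum simultaneously satisfiable clauses = 13.

13


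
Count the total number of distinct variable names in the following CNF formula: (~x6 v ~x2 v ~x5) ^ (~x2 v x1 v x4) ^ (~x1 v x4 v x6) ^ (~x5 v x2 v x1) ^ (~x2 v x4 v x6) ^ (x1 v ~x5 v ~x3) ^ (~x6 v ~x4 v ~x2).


Identify each distinct variable in the formula.
Variables found: x1, x2, x3, x4, x5, x6.
Total distinct variables = 6.

6


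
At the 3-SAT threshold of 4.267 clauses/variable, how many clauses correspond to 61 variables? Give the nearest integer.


The 3-SAT phase transition occurs at approximately 4.267 clauses per variable.
m = 4.267 * 61 = 260.287.
Rounded to nearest integer: 260.

260


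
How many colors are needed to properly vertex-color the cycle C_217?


An odd cycle cannot be 2-colored: alternating two colors around the cycle returns to the start with a conflict.
Since 217 is odd, three colors are required (and three suffice).
Chromatic number = 3.

3


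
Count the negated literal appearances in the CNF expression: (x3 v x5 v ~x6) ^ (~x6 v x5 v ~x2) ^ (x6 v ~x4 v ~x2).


Scan each clause for negated literals.
Clause 1: 1 negative; Clause 2: 2 negative; Clause 3: 2 negative.
Total negative literal occurrences = 5.

5


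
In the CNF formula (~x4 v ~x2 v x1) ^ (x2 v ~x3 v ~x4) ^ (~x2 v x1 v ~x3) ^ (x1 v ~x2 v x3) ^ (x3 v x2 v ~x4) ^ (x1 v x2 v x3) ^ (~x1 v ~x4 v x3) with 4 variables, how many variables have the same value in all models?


Find all satisfying assignments: 6 model(s).
Check which variables have the same value in every model.
No variable is fixed across all models.
Backbone size = 0.

0


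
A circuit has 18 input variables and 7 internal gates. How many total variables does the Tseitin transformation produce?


The Tseitin transformation introduces one auxiliary variable per gate.
Total variables = inputs + gates = 18 + 7 = 25.

25


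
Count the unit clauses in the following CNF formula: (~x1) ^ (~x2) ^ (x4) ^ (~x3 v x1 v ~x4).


A unit clause contains exactly one literal.
Unit clauses found: (~x1), (~x2), (x4).
Count = 3.

3


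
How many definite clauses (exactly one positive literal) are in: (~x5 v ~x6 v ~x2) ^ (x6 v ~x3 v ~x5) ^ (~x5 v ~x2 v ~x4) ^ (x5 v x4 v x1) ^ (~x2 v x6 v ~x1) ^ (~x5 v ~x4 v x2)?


A definite clause has exactly one positive literal.
Clause 1: 0 positive -> not definite
Clause 2: 1 positive -> definite
Clause 3: 0 positive -> not definite
Clause 4: 3 positive -> not definite
Clause 5: 1 positive -> definite
Clause 6: 1 positive -> definite
Definite clause count = 3.

3


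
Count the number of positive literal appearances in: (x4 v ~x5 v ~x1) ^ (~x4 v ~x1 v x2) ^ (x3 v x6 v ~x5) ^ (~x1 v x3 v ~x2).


Scan each clause for unnegated literals.
Clause 1: 1 positive; Clause 2: 1 positive; Clause 3: 2 positive; Clause 4: 1 positive.
Total positive literal occurrences = 5.

5


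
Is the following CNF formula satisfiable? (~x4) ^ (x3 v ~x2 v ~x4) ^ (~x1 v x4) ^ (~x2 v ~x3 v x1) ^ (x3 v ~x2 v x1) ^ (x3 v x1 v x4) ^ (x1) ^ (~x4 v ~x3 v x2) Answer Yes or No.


Check all 16 possible truth assignments.
Number of satisfying assignments found: 0.
The formula is unsatisfiable.

No


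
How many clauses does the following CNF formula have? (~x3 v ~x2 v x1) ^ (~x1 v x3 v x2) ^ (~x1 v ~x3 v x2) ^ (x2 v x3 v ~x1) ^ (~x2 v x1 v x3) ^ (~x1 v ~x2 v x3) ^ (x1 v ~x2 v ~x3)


Each group enclosed in parentheses joined by ^ is one clause.
Counting the conjuncts: 7 clauses.

7


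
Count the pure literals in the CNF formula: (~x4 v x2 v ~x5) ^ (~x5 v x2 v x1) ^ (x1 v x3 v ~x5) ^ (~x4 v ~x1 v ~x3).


A pure literal appears in only one polarity across all clauses.
Pure literals: x2 (positive only), x4 (negative only), x5 (negative only).
Count = 3.

3


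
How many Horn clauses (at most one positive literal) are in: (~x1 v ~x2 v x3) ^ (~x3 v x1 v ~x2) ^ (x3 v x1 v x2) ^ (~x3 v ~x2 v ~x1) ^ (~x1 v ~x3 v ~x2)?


A Horn clause has at most one positive literal.
Clause 1: 1 positive lit(s) -> Horn
Clause 2: 1 positive lit(s) -> Horn
Clause 3: 3 positive lit(s) -> not Horn
Clause 4: 0 positive lit(s) -> Horn
Clause 5: 0 positive lit(s) -> Horn
Total Horn clauses = 4.

4


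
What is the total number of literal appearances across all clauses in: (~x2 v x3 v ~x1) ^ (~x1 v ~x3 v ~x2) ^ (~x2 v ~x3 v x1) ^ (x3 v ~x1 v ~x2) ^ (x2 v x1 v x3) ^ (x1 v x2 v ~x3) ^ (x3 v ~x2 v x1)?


Clause lengths: 3, 3, 3, 3, 3, 3, 3.
Sum = 3 + 3 + 3 + 3 + 3 + 3 + 3 = 21.

21


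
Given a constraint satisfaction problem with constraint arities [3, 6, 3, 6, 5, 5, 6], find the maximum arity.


The arities are: 3, 6, 3, 6, 5, 5, 6.
Scan for the maximum value.
Maximum arity = 6.

6


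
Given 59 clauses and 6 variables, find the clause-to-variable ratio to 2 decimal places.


Clause-to-variable ratio = clauses / variables.
59 / 6 = 9.83.

9.83


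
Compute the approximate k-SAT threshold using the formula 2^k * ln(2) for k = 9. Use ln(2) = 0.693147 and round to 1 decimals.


Using the asymptotic formula: threshold ~ 2^k * ln(2).
2^9 = 512.
512 * 0.693147 = 354.9.

354.9


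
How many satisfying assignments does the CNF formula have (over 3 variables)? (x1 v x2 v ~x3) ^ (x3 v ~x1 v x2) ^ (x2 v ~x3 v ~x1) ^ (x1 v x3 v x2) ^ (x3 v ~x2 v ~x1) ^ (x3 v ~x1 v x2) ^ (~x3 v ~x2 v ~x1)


Enumerate all 8 truth assignments over 3 variables.
Test each against every clause.
Satisfying assignments found: 2.

2


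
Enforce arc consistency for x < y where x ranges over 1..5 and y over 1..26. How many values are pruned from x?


For the constraint x < y, x needs a supporting value in y's domain.
x can be at most 25 (one less than y's maximum).
Valid x values from domain: 5 out of 5.
Pruned = 5 - 5 = 0.

0


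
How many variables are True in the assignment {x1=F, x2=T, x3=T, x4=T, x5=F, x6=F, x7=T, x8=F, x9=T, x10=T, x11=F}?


The weight is the number of variables assigned True.
True variables: x2, x3, x4, x7, x9, x10.
Weight = 6.

6


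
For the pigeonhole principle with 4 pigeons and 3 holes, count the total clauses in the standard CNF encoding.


The PHP encoding has two parts:
1) At-least-one-hole clauses: 4 (one per pigeon, each with 3 literals).
2) At-most-one-pigeon-per-hole clauses: 3 holes * C(4,2) = 3 * 6 = 18.
Total clauses = 4 + 18 = 22.

22


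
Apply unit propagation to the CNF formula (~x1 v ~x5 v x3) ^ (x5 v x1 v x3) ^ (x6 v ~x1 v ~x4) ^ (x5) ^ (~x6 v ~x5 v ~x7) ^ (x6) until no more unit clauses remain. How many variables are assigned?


Unit propagation repeatedly assigns the literal in any unit clause, then simplifies.
Assignments in order: x5 = T, x6 = T, x7 = F.
No further unit clauses remain.
Total variables assigned = 3.

3


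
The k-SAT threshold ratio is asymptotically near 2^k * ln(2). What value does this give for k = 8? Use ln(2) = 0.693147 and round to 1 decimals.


Using the asymptotic formula: threshold ~ 2^k * ln(2).
2^8 = 256.
256 * 0.693147 = 177.4.

177.4


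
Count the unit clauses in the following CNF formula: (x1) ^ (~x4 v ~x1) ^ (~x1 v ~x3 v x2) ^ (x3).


A unit clause contains exactly one literal.
Unit clauses found: (x1), (x3).
Count = 2.

2


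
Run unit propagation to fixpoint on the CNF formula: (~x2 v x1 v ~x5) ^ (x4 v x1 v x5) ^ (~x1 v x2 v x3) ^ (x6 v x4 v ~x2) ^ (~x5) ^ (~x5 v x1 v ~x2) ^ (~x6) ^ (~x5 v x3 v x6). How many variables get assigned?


Unit propagation repeatedly assigns the literal in any unit clause, then simplifies.
Assignments in order: x5 = F, x6 = F.
No further unit clauses remain.
Total variables assigned = 2.

2


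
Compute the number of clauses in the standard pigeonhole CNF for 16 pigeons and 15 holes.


The PHP encoding has two parts:
1) At-least-one-hole clauses: 16 (one per pigeon, each with 15 literals).
2) At-most-one-pigeon-per-hole clauses: 15 holes * C(16,2) = 15 * 120 = 1800.
Total clauses = 16 + 1800 = 1816.

1816


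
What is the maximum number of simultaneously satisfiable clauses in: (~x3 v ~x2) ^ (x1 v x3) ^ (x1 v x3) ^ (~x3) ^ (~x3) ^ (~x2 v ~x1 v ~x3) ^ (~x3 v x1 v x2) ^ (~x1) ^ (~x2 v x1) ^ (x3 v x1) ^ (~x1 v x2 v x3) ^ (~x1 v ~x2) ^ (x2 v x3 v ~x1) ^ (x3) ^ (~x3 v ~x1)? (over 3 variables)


Enumerate all 8 truth assignments.
For each, count how many of the 15 clauses are satisfied.
The formula is not fully satisfiable, so the maximum is below 15.
Maximum simultaneously satisfiable clauses = 12.

12


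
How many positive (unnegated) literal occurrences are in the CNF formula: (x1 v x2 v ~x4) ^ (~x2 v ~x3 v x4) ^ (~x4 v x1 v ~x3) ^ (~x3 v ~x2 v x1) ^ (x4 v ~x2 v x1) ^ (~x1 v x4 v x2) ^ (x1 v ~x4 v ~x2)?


Scan each clause for unnegated literals.
Clause 1: 2 positive; Clause 2: 1 positive; Clause 3: 1 positive; Clause 4: 1 positive; Clause 5: 2 positive; Clause 6: 2 positive; Clause 7: 1 positive.
Total positive literal occurrences = 10.

10


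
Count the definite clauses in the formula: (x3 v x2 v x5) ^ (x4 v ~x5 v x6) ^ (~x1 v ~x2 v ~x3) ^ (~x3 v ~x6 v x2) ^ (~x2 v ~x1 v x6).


A definite clause has exactly one positive literal.
Clause 1: 3 positive -> not definite
Clause 2: 2 positive -> not definite
Clause 3: 0 positive -> not definite
Clause 4: 1 positive -> definite
Clause 5: 1 positive -> definite
Definite clause count = 2.

2


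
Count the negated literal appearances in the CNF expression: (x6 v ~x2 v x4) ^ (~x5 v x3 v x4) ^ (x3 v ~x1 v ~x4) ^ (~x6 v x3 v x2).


Scan each clause for negated literals.
Clause 1: 1 negative; Clause 2: 1 negative; Clause 3: 2 negative; Clause 4: 1 negative.
Total negative literal occurrences = 5.

5


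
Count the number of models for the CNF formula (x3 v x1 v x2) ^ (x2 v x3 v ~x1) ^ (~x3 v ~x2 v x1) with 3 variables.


Enumerate all 8 truth assignments over 3 variables.
Test each against every clause.
Satisfying assignments found: 5.

5


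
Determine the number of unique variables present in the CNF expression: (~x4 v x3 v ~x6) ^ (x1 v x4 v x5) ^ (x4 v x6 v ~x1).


Identify each distinct variable in the formula.
Variables found: x1, x3, x4, x5, x6.
Total distinct variables = 5.

5


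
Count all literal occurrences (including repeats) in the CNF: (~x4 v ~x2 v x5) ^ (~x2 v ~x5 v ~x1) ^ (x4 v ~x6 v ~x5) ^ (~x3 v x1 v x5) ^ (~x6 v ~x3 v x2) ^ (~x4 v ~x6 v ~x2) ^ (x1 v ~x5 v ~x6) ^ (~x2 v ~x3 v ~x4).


Clause lengths: 3, 3, 3, 3, 3, 3, 3, 3.
Sum = 3 + 3 + 3 + 3 + 3 + 3 + 3 + 3 = 24.

24


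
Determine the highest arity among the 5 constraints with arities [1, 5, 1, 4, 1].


The arities are: 1, 5, 1, 4, 1.
Scan for the maximum value.
Maximum arity = 5.

5


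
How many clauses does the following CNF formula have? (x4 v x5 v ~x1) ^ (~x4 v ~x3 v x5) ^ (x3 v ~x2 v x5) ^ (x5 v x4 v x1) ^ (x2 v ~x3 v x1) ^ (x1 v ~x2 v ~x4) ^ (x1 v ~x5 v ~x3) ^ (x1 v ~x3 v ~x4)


Each group enclosed in parentheses joined by ^ is one clause.
Counting the conjuncts: 8 clauses.

8


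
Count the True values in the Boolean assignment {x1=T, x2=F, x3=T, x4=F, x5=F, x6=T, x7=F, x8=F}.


The weight is the number of variables assigned True.
True variables: x1, x3, x6.
Weight = 3.

3


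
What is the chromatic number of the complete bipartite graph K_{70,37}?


K_{70,37} is bipartite by definition: the two parts are independent sets, with every edge crossing between them.
Color all vertices in one part with color 1 and all vertices in the other part with color 2.
Since the graph has at least one edge, one color does not suffice.
Chromatic number = 2.

2


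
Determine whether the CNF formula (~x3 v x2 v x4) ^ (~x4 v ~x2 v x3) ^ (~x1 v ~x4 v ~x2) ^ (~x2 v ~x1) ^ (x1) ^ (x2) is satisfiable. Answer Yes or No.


Check all 16 possible truth assignments.
Number of satisfying assignments found: 0.
The formula is unsatisfiable.

No


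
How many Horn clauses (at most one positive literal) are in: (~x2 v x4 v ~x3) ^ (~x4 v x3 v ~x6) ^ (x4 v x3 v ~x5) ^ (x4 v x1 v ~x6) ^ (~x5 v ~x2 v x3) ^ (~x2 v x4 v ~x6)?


A Horn clause has at most one positive literal.
Clause 1: 1 positive lit(s) -> Horn
Clause 2: 1 positive lit(s) -> Horn
Clause 3: 2 positive lit(s) -> not Horn
Clause 4: 2 positive lit(s) -> not Horn
Clause 5: 1 positive lit(s) -> Horn
Clause 6: 1 positive lit(s) -> Horn
Total Horn clauses = 4.

4


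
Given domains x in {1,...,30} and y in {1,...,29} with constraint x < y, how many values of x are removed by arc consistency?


For the constraint x < y, x needs a supporting value in y's domain.
x can be at most 28 (one less than y's maximum).
Valid x values from domain: 28 out of 30.
Pruned = 30 - 28 = 2.

2


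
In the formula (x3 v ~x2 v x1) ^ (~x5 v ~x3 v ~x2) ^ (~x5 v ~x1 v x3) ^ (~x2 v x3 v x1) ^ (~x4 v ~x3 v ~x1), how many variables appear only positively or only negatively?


A pure literal appears in only one polarity across all clauses.
Pure literals: x2 (negative only), x4 (negative only), x5 (negative only).
Count = 3.

3


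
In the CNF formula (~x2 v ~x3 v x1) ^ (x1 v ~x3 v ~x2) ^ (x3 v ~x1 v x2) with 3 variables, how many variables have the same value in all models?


Find all satisfying assignments: 6 model(s).
Check which variables have the same value in every model.
No variable is fixed across all models.
Backbone size = 0.

0


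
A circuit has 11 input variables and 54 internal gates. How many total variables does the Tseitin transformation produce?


The Tseitin transformation introduces one auxiliary variable per gate.
Total variables = inputs + gates = 11 + 54 = 65.

65


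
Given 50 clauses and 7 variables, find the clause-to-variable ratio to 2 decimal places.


Clause-to-variable ratio = clauses / variables.
50 / 7 = 7.14.

7.14


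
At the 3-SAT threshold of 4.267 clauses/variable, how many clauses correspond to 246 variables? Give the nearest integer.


The 3-SAT phase transition occurs at approximately 4.267 clauses per variable.
m = 4.267 * 246 = 1049.682.
Rounded to nearest integer: 1050.

1050


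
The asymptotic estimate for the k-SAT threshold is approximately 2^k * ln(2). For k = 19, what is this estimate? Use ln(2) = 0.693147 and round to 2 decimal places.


Using the asymptotic formula: threshold ~ 2^k * ln(2).
2^19 = 524288.
524288 * 0.693147 = 363408.65.

363408.65


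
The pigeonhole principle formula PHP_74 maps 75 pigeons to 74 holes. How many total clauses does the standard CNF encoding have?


The PHP encoding has two parts:
1) At-least-one-hole clauses: 75 (one per pigeon, each with 74 literals).
2) At-most-one-pigeon-per-hole clauses: 74 holes * C(75,2) = 74 * 2775 = 205350.
Total clauses = 75 + 205350 = 205425.

205425


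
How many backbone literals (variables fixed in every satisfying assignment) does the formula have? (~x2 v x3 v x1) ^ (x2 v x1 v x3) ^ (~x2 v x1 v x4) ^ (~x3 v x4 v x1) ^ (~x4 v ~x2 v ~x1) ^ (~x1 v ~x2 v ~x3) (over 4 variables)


Find all satisfying assignments: 7 model(s).
Check which variables have the same value in every model.
No variable is fixed across all models.
Backbone size = 0.

0


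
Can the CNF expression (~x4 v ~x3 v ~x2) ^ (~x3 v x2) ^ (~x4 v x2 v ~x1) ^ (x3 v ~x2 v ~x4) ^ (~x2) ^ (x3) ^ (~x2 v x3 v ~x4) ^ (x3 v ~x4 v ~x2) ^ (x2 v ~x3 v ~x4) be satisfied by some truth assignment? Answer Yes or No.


Check all 16 possible truth assignments.
Number of satisfying assignments found: 0.
The formula is unsatisfiable.

No


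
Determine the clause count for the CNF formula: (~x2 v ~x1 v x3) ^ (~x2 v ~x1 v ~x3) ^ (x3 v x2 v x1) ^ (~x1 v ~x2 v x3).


Each group enclosed in parentheses joined by ^ is one clause.
Counting the conjuncts: 4 clauses.

4


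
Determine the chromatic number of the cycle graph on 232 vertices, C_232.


A cycle on an even number of vertices is bipartite: alternate two colors around the cycle.
Since 232 is even, two colors suffice, and at least two are needed because the graph has edges.
Chromatic number = 2.

2


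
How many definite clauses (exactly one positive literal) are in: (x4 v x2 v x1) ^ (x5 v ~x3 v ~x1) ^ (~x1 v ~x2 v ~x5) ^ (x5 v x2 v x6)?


A definite clause has exactly one positive literal.
Clause 1: 3 positive -> not definite
Clause 2: 1 positive -> definite
Clause 3: 0 positive -> not definite
Clause 4: 3 positive -> not definite
Definite clause count = 1.

1


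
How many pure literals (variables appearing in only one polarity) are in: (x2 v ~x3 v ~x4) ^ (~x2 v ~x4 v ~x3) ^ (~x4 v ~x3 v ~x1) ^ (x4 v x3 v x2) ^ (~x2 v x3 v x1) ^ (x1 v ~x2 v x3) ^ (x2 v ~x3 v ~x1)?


A pure literal appears in only one polarity across all clauses.
No pure literals found.
Count = 0.

0


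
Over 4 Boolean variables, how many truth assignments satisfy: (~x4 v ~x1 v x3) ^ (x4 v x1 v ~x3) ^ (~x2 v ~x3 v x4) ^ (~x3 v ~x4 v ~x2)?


Enumerate all 16 truth assignments over 4 variables.
Test each against every clause.
Satisfying assignments found: 9.

9


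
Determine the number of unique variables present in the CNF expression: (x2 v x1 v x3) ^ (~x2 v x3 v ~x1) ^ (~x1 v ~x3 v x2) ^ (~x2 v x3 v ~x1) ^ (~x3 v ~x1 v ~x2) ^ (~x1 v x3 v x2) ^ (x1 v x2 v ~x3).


Identify each distinct variable in the formula.
Variables found: x1, x2, x3.
Total distinct variables = 3.

3


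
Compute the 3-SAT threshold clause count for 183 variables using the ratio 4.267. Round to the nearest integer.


The 3-SAT phase transition occurs at approximately 4.267 clauses per variable.
m = 4.267 * 183 = 780.861.
Rounded to nearest integer: 781.

781


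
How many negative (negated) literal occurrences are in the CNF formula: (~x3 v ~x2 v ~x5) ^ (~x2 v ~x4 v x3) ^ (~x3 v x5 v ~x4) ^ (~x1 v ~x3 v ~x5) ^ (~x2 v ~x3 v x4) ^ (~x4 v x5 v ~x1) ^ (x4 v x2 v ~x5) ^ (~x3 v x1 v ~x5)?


Scan each clause for negated literals.
Clause 1: 3 negative; Clause 2: 2 negative; Clause 3: 2 negative; Clause 4: 3 negative; Clause 5: 2 negative; Clause 6: 2 negative; Clause 7: 1 negative; Clause 8: 2 negative.
Total negative literal occurrences = 17.

17


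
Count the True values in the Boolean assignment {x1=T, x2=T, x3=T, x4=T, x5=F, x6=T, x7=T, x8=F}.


The weight is the number of variables assigned True.
True variables: x1, x2, x3, x4, x6, x7.
Weight = 6.

6


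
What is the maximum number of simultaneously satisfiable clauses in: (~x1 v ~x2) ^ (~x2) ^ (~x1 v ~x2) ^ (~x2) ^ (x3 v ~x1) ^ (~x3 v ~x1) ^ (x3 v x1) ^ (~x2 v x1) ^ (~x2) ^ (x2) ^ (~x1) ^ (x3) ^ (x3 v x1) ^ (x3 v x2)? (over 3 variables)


Enumerate all 8 truth assignments.
For each, count how many of the 14 clauses are satisfied.
The formula is not fully satisfiable, so the maximum is below 14.
Maximum simultaneously satisfiable clauses = 13.

13


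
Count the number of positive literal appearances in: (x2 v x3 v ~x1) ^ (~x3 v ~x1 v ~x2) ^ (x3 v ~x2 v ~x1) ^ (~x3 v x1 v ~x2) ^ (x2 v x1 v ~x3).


Scan each clause for unnegated literals.
Clause 1: 2 positive; Clause 2: 0 positive; Clause 3: 1 positive; Clause 4: 1 positive; Clause 5: 2 positive.
Total positive literal occurrences = 6.

6


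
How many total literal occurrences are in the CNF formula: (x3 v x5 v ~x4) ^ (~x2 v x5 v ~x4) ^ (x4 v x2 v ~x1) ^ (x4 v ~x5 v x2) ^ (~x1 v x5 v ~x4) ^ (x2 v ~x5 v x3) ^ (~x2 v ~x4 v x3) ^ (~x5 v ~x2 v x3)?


Clause lengths: 3, 3, 3, 3, 3, 3, 3, 3.
Sum = 3 + 3 + 3 + 3 + 3 + 3 + 3 + 3 = 24.

24


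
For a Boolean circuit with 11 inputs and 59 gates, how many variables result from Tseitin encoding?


The Tseitin transformation introduces one auxiliary variable per gate.
Total variables = inputs + gates = 11 + 59 = 70.

70


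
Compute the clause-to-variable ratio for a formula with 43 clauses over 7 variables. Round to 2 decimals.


Clause-to-variable ratio = clauses / variables.
43 / 7 = 6.14.

6.14


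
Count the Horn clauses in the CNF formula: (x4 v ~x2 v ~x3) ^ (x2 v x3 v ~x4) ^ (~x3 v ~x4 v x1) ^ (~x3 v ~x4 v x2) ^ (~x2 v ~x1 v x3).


A Horn clause has at most one positive literal.
Clause 1: 1 positive lit(s) -> Horn
Clause 2: 2 positive lit(s) -> not Horn
Clause 3: 1 positive lit(s) -> Horn
Clause 4: 1 positive lit(s) -> Horn
Clause 5: 1 positive lit(s) -> Horn
Total Horn clauses = 4.

4


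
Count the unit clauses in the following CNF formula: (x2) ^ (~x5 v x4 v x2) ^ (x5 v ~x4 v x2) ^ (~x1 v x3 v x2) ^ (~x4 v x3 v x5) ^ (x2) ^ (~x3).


A unit clause contains exactly one literal.
Unit clauses found: (x2), (x2), (~x3).
Count = 3.

3


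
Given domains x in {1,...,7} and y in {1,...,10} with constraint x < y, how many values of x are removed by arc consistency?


For the constraint x < y, x needs a supporting value in y's domain.
x can be at most 9 (one less than y's maximum).
Valid x values from domain: 7 out of 7.
Pruned = 7 - 7 = 0.

0


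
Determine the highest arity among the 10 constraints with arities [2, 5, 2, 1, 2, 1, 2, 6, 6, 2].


The arities are: 2, 5, 2, 1, 2, 1, 2, 6, 6, 2.
Scan for the maximum value.
Maximum arity = 6.

6


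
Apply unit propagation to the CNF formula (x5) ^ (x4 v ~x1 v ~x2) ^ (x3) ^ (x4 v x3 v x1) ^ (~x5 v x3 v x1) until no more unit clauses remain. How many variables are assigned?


Unit propagation repeatedly assigns the literal in any unit clause, then simplifies.
Assignments in order: x5 = T, x3 = T.
No further unit clauses remain.
Total variables assigned = 2.

2


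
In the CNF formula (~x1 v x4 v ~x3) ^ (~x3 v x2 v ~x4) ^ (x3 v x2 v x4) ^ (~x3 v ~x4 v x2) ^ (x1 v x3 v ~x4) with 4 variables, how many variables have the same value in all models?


Find all satisfying assignments: 8 model(s).
Check which variables have the same value in every model.
No variable is fixed across all models.
Backbone size = 0.

0


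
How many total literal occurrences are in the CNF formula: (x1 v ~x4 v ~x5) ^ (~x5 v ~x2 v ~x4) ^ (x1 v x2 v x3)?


Clause lengths: 3, 3, 3.
Sum = 3 + 3 + 3 = 9.

9


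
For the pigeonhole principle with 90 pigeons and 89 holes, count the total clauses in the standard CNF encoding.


The PHP encoding has two parts:
1) At-least-one-hole clauses: 90 (one per pigeon, each with 89 literals).
2) At-most-one-pigeon-per-hole clauses: 89 holes * C(90,2) = 89 * 4005 = 356445.
Total clauses = 90 + 356445 = 356535.

356535
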